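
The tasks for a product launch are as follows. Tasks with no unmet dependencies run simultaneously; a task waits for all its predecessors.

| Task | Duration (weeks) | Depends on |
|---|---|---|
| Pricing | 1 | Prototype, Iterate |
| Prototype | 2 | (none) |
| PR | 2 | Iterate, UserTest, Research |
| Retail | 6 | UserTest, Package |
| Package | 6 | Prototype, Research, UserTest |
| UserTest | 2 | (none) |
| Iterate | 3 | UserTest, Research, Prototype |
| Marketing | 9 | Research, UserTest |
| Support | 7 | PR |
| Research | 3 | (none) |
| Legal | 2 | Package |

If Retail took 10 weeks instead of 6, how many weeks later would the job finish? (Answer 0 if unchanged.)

The binding path is Research→Package→Retail = 3+6+6 = 15; finish at 15 weeks.
Since Retail is critical, the +4 change carries straight to that chain (now 19 weeks).
No other chain overtakes it, so the finish is 19 weeks.
Change in finish: 19 − 15 = +4 weeks.

4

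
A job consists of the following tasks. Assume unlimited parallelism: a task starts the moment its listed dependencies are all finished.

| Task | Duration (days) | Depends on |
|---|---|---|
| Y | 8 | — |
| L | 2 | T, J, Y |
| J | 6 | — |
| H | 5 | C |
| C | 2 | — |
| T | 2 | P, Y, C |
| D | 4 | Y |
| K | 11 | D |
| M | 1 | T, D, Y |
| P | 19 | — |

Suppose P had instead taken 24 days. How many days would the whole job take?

Critical path before the change: P→T→L = 19+2+2 = 23 giving 23 days.
P is on the critical path; changing it to 24 makes that path 28 days.
No other chain overtakes it, so the finish is 28 days.

28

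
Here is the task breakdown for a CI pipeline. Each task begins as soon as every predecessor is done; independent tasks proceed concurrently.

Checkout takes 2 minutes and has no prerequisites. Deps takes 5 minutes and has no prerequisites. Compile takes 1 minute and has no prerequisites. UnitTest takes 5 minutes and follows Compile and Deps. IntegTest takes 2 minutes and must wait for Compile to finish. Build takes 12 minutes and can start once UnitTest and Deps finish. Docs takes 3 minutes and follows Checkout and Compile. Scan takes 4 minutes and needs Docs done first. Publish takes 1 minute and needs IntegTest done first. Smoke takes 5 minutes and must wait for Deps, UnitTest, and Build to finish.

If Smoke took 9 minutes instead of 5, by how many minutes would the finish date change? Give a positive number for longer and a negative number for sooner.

Actual critical path: Deps→UnitTest→Build→Smoke = 5+5+12+5 = 27 ⇒ 27 minutes.
Smoke is on the critical path; changing it to 9 makes that path 31 minutes.
That remains the longest chain; total 31 minutes.
Change in finish: 31 − 27 = +4 minutes.

4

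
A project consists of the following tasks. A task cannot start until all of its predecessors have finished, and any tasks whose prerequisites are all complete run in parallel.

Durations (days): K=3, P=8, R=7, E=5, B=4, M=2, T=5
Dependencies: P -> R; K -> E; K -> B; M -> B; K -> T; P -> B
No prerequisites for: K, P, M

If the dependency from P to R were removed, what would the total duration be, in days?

12

Before: longest chain P→R = 8+7 = 15, finish 15.
Without P→R, R's earliest start moves from 8 to 0.
New critical path: P→B = 8+4 = 12 ⇒ 12 days.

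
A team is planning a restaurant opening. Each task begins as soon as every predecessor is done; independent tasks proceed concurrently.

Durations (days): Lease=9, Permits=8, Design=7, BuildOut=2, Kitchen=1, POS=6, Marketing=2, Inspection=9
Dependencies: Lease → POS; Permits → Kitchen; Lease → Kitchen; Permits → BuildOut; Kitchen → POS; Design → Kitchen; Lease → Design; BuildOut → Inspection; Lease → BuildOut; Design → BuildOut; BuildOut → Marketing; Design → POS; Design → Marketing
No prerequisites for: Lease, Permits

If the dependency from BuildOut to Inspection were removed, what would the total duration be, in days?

23

Before: longest chain Lease→Design→BuildOut→Inspection = 9+7+2+9 = 27, finish 27.
Without BuildOut→Inspection, Inspection's earliest start moves from 18 to 0.
After: Lease→Design→Kitchen→POS = 9+7+1+6 = 23 → 23 days.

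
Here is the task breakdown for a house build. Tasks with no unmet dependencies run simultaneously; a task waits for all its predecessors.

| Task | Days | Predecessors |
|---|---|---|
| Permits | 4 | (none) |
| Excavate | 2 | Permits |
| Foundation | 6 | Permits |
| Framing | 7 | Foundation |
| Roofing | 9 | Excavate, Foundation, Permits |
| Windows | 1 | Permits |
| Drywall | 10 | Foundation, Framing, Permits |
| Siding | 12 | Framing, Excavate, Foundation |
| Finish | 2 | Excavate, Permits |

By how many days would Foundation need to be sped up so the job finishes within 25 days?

4

Current finish: 29 days; target: 25.
Foundation is on every critical path, so each day cut from Foundation cuts the finish by one (this holds down to a finish of 24).
Need 29 − 25 = 4 days off Foundation → Foundation becomes 2 days, finish becomes 25.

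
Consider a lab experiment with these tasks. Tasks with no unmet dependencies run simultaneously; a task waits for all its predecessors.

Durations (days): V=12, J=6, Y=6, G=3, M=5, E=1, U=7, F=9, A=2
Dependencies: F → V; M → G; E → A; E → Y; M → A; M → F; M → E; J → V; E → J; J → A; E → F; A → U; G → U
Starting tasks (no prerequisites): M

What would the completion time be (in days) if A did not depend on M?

Before: longest chain M→E→F→V = 5+1+9+12 = 27, finish 27.
Dropping M→A doesn't change A's earliest start (12); another predecessor still binds.
New critical path: M→E→F→V = 5+1+9+12 = 27 ⇒ 27 days.

27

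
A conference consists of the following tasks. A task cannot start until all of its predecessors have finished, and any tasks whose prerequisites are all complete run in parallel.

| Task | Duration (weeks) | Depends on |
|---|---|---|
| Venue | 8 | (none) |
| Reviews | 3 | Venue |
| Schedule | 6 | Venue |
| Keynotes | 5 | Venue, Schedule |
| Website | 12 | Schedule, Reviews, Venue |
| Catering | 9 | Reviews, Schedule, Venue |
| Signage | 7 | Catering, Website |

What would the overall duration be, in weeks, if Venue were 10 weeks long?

35

The binding path is Venue→Schedule→Website→Signage = 8+6+12+7 = 33; finish at 33 weeks.
Venue is on the critical path; changing it to 10 makes that path 35 weeks.
The critical path is still Venue→Schedule→Website→Signage; finish is now 35 weeks.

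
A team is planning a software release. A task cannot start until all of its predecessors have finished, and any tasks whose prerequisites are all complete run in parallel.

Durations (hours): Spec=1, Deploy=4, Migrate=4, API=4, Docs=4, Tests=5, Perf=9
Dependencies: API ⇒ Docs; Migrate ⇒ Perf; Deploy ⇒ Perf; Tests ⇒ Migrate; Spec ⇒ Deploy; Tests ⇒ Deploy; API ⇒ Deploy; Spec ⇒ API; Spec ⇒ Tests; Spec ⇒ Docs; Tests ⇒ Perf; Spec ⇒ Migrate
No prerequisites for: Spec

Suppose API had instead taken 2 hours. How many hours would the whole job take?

Baseline: Spec→Tests→Deploy→Perf = 1+5+4+9 = 19 → 19 hours.
The longest path through API is only 18 hours, so API has float 1.
No other chain overtakes it, so the finish is 19 hours.

19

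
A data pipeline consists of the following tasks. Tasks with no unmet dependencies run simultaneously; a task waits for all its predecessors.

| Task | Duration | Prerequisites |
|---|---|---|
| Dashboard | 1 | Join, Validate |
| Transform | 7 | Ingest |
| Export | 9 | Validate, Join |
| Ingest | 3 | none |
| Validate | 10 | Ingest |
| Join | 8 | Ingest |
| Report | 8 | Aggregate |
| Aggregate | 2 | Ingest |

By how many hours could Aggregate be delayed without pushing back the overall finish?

9

Ingest→Validate→Export = 3+10+9 = 22 sets the makespan at 22 hours.
Aggregate finishes as early as 5 and must finish by 14.
Float = 22 − 13 = 9.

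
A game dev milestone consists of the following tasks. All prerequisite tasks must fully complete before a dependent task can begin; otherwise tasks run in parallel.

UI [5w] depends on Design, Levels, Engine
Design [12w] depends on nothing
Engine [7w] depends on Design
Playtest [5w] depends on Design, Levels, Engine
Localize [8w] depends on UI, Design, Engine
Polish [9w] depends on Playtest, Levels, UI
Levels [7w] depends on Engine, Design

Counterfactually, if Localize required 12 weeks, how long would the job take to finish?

43

Baseline: Design→Engine→Levels→UI→Polish = 12+7+7+5+9 = 40 → 40 weeks.
Localize has 1 week of float (longest path through it is 39).
The binding chain switches to Design→Engine→Levels→UI→Localize = 12+7+7+5+12 = 43; finish 43 weeks.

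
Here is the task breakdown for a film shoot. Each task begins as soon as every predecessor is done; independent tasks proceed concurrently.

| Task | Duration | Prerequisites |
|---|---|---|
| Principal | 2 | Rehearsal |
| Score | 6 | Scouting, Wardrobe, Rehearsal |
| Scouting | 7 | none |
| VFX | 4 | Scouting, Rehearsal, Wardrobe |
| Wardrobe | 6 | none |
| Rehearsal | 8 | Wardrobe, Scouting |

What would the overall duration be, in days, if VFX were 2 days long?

Actual critical path: Scouting→Rehearsal→Score = 7+8+6 = 21 ⇒ 21 days.
The longest path through VFX is only 19 days, so VFX has float 2.
No other chain overtakes it, so the finish is 21 days.

21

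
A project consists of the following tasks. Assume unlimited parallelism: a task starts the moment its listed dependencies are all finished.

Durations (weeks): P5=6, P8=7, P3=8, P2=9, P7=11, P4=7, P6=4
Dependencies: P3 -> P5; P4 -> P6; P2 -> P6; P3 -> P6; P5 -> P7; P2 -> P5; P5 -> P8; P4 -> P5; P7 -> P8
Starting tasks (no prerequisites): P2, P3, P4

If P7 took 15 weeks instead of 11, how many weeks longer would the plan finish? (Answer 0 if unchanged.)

Actual critical path: P2→P5→P7→P8 = 9+6+11+7 = 33 ⇒ 33 weeks.
P7 is on the critical path; changing it to 15 makes that path 37 weeks.
No other chain overtakes it, so the finish is 37 weeks.
Change in finish: 37 − 33 = +4 weeks.

4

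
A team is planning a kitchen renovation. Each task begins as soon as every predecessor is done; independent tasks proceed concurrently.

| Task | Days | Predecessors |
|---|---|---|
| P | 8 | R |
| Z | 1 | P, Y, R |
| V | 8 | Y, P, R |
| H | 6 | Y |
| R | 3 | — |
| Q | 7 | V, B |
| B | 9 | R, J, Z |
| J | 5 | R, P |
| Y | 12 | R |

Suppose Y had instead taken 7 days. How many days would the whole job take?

Baseline: R→Y→Z→B→Q = 3+12+1+9+7 = 32 → 32 days.
Since Y is critical, the -5 change carries straight to that chain (now 27 days).
The binding chain switches to R→P→J→B→Q = 3+8+5+9+7 = 32; finish 32 days.

32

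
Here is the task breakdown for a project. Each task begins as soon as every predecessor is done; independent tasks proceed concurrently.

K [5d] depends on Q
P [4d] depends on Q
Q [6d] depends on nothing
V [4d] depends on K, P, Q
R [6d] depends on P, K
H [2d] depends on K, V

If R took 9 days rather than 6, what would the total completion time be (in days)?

20

As given, the longest chain is Q→K→R = 6+5+6 = 17, so the finish is 17 days.
Since R is critical, the +3 change carries straight to that chain (now 20 days).
No other chain overtakes it, so the finish is 20 days.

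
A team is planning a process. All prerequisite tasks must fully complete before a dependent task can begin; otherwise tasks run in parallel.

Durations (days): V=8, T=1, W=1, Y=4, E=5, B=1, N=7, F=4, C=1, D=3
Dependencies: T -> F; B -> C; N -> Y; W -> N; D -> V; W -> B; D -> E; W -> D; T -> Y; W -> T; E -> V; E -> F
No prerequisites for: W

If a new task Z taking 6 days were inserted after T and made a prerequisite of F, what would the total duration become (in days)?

Originally the process takes 17 days.
With Z inserted, F now waits for max(E, T, Z).
New critical path: W→D→E→V = 1+3+5+8 = 17 ⇒ 17 days.

17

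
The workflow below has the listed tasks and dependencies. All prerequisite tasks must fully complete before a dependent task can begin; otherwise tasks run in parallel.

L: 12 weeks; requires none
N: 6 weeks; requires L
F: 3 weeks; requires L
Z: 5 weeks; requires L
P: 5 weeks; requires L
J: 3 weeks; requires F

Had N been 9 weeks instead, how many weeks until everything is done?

As given, the longest chain is L→N = 12+6 = 18, so the finish is 18 weeks.
N is on the critical path; changing it to 9 makes that path 21 weeks.
The critical path is still L→N; finish is now 21 weeks.

21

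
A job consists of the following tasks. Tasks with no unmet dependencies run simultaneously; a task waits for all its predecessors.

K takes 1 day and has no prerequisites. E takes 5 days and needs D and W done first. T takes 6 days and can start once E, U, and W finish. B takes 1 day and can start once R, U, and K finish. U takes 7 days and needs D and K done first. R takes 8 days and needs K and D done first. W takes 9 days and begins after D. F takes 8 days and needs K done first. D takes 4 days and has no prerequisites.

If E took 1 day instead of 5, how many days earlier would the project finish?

4

As given, the longest chain is D→W→E→T = 4+9+5+6 = 24, so the finish is 24 days.
E is on the critical path; changing it to 1 makes that path 20 days.
That remains the longest chain; total 20 days.
Change in finish: 20 − 24 = -4 days.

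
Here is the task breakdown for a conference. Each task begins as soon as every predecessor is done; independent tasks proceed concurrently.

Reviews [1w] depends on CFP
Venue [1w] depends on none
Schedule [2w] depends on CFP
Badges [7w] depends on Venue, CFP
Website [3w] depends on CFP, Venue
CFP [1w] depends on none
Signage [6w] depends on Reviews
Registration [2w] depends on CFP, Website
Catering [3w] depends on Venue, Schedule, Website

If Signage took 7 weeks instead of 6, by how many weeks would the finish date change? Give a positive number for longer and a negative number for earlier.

Actual critical path: CFP→Reviews→Signage = 1+1+6 = 8 ⇒ 8 weeks.
Since Signage is critical, the +1 change carries straight to that chain (now 9 weeks).
That remains the longest chain; total 9 weeks.
Change in finish: 9 − 8 = +1 weeks.

1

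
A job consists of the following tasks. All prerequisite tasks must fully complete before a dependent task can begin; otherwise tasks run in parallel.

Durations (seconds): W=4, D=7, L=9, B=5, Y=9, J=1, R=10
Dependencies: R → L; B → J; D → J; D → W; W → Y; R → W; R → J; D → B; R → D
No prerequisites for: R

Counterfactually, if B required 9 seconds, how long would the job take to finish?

The binding path is R→D→W→Y = 10+7+4+9 = 30; finish at 30 seconds.
B has 7 seconds of float (longest path through it is 23).
That remains the longest chain; total 30 seconds.

30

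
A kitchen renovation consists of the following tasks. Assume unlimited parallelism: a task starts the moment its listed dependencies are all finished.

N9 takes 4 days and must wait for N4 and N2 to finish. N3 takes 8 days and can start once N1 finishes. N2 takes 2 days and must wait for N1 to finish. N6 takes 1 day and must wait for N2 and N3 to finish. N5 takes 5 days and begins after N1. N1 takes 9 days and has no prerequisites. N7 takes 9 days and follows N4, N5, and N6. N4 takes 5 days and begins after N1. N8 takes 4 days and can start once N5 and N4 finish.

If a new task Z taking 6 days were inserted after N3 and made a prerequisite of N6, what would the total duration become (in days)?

Originally the plan takes 27 days.
With Z inserted, N6 now waits for max(N2, N3, Z).
New critical path: N1→N3→Z→N6→N7 = 9+8+6+1+9 = 33 ⇒ 33 days.

33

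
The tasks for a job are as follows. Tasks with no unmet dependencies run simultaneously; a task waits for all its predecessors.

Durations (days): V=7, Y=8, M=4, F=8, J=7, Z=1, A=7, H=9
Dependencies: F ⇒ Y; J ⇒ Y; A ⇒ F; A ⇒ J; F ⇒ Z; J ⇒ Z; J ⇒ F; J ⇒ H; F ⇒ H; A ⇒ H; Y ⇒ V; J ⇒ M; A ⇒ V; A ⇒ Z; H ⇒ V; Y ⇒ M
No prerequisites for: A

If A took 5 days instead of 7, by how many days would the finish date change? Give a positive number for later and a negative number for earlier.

As given, the longest chain is A→J→F→H→V = 7+7+8+9+7 = 38, so the finish is 38 days.
A lies on that path, so at 5 days the path becomes 36 days.
That remains the longest chain; total 36 days.
Change in finish: 36 − 38 = -2 days.

-2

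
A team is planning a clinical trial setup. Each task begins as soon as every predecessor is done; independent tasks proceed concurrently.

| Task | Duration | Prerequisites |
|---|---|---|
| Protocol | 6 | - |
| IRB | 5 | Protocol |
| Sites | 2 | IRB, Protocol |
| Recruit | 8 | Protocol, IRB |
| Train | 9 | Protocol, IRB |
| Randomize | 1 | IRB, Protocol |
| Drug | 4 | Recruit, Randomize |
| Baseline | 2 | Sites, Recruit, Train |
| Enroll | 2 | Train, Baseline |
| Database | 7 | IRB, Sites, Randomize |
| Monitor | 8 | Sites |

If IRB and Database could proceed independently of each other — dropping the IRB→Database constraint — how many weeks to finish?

With the dependency in place, Protocol→IRB→Train→Baseline→Enroll = 6+5+9+2+2 = 24 sets the finish at 24 weeks.
Dropping IRB→Database doesn't change Database's earliest start (13); another predecessor still binds.
The longest chain is now Protocol→IRB→Train→Baseline→Enroll = 6+5+9+2+2 = 24, so the job takes 24 weeks.

24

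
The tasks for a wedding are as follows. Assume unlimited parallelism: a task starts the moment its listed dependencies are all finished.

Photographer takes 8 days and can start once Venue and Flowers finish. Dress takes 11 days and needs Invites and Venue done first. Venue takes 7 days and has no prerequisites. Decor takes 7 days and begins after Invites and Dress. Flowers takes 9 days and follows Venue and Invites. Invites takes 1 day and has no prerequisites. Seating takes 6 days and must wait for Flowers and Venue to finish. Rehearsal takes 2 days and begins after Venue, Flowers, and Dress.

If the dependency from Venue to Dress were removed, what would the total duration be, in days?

24

Original critical path: Venue→Dress→Decor = 7+11+7 = 25 ⇒ 25 days.
Without Venue→Dress, Dress's earliest start moves from 7 to 1.
The longest chain is now Venue→Flowers→Photographer = 7+9+8 = 24, so the project takes 24 days.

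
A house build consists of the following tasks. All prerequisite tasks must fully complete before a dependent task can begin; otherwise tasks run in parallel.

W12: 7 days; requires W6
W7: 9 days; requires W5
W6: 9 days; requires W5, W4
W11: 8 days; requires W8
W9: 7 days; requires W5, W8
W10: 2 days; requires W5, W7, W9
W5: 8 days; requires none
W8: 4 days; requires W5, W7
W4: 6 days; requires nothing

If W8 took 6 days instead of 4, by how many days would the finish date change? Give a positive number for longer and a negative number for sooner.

2

Baseline: W5→W7→W8→W9→W10 = 8+9+4+7+2 = 30 → 30 days.
W8 lies on that path, so at 6 days the path becomes 32 days.
That remains the longest chain; total 32 days.
Change in finish: 32 − 30 = +2 days.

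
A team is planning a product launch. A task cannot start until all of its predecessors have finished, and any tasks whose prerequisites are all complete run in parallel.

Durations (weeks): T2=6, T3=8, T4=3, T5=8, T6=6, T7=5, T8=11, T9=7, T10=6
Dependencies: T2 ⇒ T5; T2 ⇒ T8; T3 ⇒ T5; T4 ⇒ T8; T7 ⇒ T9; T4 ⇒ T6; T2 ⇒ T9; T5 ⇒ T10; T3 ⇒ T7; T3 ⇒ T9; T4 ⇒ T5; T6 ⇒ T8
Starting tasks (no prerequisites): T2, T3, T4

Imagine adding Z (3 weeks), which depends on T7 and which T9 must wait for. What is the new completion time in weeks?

23

Originally the plan takes 22 weeks.
With Z inserted, T9 now waits for max(T2, T7, T3, Z).
New critical path: T3→T7→Z→T9 = 8+5+3+7 = 23 ⇒ 23 weeks.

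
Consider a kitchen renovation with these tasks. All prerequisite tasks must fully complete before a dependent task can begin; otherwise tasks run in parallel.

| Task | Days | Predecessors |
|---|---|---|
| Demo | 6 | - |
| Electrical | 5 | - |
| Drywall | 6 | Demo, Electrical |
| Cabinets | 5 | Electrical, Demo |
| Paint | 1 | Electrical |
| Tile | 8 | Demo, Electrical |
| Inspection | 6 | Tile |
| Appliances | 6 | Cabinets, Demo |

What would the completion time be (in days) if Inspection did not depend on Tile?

Before: longest chain Demo→Tile→Inspection = 6+8+6 = 20, finish 20.
Without Tile→Inspection, Inspection's earliest start moves from 14 to 0.
After: Demo→Cabinets→Appliances = 6+5+6 = 17 → 17 days.

17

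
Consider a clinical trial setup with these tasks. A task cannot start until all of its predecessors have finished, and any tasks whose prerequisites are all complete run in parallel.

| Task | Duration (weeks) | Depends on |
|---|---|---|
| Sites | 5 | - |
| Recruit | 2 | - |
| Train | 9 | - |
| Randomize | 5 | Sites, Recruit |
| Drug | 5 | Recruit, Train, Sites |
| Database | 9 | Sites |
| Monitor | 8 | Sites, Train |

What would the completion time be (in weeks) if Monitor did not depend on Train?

14

Original critical path: Train→Monitor = 9+8 = 17 ⇒ 17 weeks.
Without Train→Monitor, Monitor's earliest start moves from 9 to 5.
The longest chain is now Sites→Database = 5+9 = 14, so the project takes 14 weeks.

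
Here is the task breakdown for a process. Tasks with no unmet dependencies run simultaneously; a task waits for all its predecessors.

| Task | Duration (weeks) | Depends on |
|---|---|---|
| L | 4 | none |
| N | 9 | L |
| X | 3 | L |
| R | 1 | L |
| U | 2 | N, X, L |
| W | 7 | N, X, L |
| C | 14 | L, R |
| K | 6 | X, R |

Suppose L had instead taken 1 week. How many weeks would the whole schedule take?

17

Actual critical path: L→N→W = 4+9+7 = 20 ⇒ 20 weeks.
Since L is critical, the -3 change carries straight to that chain (now 17 weeks).
No other chain overtakes it, so the finish is 17 weeks.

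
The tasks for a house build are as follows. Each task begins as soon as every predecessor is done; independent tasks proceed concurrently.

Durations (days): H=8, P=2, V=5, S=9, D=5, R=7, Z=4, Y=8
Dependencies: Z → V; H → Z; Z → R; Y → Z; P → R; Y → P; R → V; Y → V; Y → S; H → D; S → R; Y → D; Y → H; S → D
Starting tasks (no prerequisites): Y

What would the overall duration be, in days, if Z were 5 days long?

Baseline: Y→H→Z→R→V = 8+8+4+7+5 = 32 → 32 days.
Since Z is critical, the +1 change carries straight to that chain (now 33 days).
No other chain overtakes it, so the finish is 33 days.

33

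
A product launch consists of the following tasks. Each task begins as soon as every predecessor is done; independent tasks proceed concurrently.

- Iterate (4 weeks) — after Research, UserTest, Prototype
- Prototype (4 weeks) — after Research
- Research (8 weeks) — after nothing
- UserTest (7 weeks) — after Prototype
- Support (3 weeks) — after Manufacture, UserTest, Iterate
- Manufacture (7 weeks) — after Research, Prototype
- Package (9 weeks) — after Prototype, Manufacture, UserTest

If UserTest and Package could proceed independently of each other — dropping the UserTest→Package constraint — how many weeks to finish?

Original critical path: Research→Prototype→UserTest→Package = 8+4+7+9 = 28 ⇒ 28 weeks.
Dropping UserTest→Package doesn't change Package's earliest start (19); another predecessor still binds.
After: Research→Prototype→Manufacture→Package = 8+4+7+9 = 28 → 28 weeks.

28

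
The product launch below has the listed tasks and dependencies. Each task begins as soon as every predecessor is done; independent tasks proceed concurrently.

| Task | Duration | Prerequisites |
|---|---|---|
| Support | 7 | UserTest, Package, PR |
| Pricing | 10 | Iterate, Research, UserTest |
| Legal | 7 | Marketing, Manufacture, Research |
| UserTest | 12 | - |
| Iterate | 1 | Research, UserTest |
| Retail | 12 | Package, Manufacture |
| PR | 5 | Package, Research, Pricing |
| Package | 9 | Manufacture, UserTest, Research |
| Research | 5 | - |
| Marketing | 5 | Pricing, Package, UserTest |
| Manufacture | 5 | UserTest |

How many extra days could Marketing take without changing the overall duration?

0

Critical path: UserTest→Manufacture→Package→Marketing→Legal = 12+5+9+5+7 = 38, so the finish is 38 days.
The longest chain containing Marketing totals 38 days.
Slack of Marketing = 26 − 26 = 0 days.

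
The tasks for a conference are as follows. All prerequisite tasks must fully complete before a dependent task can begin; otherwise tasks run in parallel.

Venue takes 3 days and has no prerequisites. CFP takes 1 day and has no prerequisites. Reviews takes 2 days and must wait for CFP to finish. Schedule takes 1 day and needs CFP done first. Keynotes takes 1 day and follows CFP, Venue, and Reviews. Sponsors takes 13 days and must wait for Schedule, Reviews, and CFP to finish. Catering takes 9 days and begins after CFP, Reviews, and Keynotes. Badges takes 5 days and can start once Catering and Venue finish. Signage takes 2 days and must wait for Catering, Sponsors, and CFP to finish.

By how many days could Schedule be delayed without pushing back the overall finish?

1

Venue→Keynotes→Catering→Badges = 3+1+9+5 = 18 sets the makespan at 18 days.
Schedule finishes as early as 2 and must finish by 3.
Float = 18 − 17 = 1.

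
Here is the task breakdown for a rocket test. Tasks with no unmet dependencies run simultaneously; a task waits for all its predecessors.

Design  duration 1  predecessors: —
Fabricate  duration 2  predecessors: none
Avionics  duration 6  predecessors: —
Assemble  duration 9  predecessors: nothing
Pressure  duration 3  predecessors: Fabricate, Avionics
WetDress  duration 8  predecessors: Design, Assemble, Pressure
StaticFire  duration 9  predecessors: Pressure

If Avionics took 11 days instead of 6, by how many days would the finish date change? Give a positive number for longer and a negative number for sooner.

Actual critical path: Avionics→Pressure→StaticFire = 6+3+9 = 18 ⇒ 18 days.
Avionics lies on that path, so at 11 days the path becomes 23 days.
The critical path is still Avionics→Pressure→StaticFire; finish is now 23 days.
Change in finish: 23 − 18 = +5 days.

5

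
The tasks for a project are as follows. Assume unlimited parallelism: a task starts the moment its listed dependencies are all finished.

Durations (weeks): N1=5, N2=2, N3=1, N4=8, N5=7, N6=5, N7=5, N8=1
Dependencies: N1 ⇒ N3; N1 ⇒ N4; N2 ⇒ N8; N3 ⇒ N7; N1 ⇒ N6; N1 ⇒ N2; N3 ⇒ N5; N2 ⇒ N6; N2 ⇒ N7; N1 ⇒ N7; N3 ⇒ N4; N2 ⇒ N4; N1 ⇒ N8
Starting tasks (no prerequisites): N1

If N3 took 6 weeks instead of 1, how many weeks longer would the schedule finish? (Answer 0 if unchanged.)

4

The binding path is N1→N2→N4 = 5+2+8 = 15; finish at 15 weeks.
The longest path through N3 is only 14 weeks, so N3 has float 1.
New critical path: N1→N3→N4 = 5+6+8 = 19 ⇒ 19 weeks.
Change in finish: 19 − 15 = +4 weeks.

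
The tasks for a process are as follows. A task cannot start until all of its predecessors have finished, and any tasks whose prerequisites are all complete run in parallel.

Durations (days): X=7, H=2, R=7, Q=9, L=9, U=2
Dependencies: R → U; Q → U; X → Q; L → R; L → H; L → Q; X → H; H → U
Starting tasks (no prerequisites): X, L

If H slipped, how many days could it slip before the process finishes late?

L→Q→U = 9+9+2 = 20 sets the makespan at 20 days.
H finishes as early as 11 and must finish by 18.
So H can slip 18 − 11 = 7 days.

7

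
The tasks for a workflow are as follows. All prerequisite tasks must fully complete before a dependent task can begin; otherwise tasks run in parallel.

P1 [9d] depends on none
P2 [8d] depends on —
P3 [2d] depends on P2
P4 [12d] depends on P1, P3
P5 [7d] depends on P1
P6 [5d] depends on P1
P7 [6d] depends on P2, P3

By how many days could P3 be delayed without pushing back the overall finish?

0

Critical path: P2→P3→P4 = 8+2+12 = 22, so the finish is 22 days.
The longest chain containing P3 totals 22 days.
Slack of P3 = 8 − 8 = 0 days.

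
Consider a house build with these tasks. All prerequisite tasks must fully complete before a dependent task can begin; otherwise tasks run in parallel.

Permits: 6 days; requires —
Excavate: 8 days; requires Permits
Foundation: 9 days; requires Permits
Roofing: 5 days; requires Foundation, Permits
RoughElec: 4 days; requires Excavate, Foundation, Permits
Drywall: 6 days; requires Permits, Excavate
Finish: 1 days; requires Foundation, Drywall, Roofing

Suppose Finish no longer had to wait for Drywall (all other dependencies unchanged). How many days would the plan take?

With the dependency in place, Permits→Excavate→Drywall→Finish = 6+8+6+1 = 21 sets the finish at 21 days.
Dropping Drywall→Finish doesn't change Finish's earliest start (20); another predecessor still binds.
New critical path: Permits→Foundation→Roofing→Finish = 6+9+5+1 = 21 ⇒ 21 days.

21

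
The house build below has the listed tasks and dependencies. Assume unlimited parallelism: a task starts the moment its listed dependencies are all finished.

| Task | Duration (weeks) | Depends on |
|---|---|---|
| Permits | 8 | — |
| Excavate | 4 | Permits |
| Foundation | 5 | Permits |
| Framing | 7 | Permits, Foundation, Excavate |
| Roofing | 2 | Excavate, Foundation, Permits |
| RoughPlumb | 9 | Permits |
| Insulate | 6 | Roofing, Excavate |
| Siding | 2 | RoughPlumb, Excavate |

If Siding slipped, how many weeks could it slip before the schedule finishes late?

2

Critical path: Permits→Foundation→Roofing→Insulate = 8+5+2+6 = 21, so the finish is 21 weeks.
Longest path through Siding: 19 weeks (earliest finish 19, latest finish 21).
Float = 21 − 19 = 2.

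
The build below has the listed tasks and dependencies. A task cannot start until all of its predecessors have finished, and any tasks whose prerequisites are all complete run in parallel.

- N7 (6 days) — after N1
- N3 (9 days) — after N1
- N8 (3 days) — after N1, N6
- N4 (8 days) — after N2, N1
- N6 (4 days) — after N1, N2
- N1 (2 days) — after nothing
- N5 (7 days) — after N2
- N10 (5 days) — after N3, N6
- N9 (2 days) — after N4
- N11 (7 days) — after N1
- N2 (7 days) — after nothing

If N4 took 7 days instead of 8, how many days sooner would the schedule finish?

1

The binding path is N2→N4→N9 = 7+8+2 = 17; finish at 17 days.
Since N4 is critical, the -1 change carries straight to that chain (now 16 days).
New critical path: N1→N3→N10 = 2+9+5 = 16 ⇒ 16 days.
Change in finish: 16 − 17 = -1 days.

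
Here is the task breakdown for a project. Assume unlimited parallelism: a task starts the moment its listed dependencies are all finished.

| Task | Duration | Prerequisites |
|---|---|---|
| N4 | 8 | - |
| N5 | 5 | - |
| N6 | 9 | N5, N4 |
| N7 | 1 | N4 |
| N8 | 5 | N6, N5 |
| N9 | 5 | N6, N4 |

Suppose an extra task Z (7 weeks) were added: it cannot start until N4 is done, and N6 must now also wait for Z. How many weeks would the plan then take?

29

Originally the plan takes 22 weeks.
With Z inserted, N6 now waits for max(N5, N4, Z).
New critical path: N4→Z→N6→N8 = 8+7+9+5 = 29 ⇒ 29 weeks.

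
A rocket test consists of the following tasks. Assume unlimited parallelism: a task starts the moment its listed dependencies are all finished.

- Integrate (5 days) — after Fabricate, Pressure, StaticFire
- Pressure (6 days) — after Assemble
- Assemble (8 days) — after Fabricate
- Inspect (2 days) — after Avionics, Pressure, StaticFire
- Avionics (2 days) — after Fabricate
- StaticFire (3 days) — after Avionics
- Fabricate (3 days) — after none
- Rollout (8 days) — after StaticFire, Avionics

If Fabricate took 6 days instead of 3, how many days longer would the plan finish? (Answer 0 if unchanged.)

Baseline: Fabricate→Assemble→Pressure→Integrate = 3+8+6+5 = 22 → 22 days.
Fabricate is on the critical path; changing it to 6 makes that path 25 days.
No other chain overtakes it, so the finish is 25 days.
Change in finish: 25 − 22 = +3 days.

3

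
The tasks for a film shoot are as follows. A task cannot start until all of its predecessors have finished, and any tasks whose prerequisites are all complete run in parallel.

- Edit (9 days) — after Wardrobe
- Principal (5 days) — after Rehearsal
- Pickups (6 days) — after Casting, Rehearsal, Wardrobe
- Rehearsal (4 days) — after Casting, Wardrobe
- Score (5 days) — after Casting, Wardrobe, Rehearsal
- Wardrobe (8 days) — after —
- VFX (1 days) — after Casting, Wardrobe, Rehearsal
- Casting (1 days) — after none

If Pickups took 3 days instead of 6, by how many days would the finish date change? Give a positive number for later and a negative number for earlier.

-1

Baseline: Wardrobe→Rehearsal→Pickups = 8+4+6 = 18 → 18 days.
Since Pickups is critical, the -3 change carries straight to that chain (now 15 days).
Now Wardrobe→Rehearsal→Principal = 8+4+5 = 17 is longest, so the finish becomes 17 days.
Change in finish: 17 − 18 = -1 days.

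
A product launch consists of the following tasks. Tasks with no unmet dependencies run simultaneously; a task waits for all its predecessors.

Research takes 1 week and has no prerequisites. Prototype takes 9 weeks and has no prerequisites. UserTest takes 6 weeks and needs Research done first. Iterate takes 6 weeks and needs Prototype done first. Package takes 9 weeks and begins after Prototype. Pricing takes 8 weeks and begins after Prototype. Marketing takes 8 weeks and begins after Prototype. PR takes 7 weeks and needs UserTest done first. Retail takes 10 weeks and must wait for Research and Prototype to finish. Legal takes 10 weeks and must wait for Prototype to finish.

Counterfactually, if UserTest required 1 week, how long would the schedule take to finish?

Critical path before the change: Prototype→Retail = 9+10 = 19 giving 19 weeks.
UserTest is off the critical path — its longest chain is 14 weeks, giving 5 of slack.
That remains the longest chain; total 19 weeks.

19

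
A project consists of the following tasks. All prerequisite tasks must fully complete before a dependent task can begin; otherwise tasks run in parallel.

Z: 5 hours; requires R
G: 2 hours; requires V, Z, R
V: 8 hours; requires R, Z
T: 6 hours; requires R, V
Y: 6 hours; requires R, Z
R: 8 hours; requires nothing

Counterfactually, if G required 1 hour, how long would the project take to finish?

27

Actual critical path: R→Z→V→T = 8+5+8+6 = 27 ⇒ 27 hours.
The longest path through G is only 23 hours, so G has float 4.
No other chain overtakes it, so the finish is 27 hours.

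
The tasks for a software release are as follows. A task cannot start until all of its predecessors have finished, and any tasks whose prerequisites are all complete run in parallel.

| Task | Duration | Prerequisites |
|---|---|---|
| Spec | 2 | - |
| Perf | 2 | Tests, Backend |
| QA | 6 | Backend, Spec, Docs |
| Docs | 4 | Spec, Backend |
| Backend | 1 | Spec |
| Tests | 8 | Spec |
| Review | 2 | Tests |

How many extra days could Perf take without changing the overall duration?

Spec→Backend→Docs→QA = 2+1+4+6 = 13 sets the makespan at 13 days.
The longest chain containing Perf totals 12 days.
Slack of Perf = 11 − 10 = 1 day.

1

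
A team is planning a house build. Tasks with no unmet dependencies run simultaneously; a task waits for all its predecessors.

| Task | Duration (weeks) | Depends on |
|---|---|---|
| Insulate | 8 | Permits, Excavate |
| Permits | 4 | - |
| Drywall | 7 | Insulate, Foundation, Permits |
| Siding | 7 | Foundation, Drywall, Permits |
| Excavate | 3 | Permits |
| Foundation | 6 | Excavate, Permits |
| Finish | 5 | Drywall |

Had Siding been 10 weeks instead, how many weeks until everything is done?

The binding path is Permits→Excavate→Insulate→Drywall→Siding = 4+3+8+7+7 = 29; finish at 29 weeks.
Siding is on the critical path; changing it to 10 makes that path 32 weeks.
The critical path is still Permits→Excavate→Insulate→Drywall→Siding; finish is now 32 weeks.

32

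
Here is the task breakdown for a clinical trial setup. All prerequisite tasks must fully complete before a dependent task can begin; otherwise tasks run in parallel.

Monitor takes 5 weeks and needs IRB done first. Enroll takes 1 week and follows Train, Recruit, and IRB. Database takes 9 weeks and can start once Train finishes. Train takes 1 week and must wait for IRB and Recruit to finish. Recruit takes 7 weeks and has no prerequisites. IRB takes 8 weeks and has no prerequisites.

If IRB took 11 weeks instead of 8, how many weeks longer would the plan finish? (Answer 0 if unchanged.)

3

As given, the longest chain is IRB→Train→Database = 8+1+9 = 18, so the finish is 18 weeks.
IRB lies on that path, so at 11 weeks the path becomes 21 weeks.
That remains the longest chain; total 21 weeks.
Change in finish: 21 − 18 = +3 weeks.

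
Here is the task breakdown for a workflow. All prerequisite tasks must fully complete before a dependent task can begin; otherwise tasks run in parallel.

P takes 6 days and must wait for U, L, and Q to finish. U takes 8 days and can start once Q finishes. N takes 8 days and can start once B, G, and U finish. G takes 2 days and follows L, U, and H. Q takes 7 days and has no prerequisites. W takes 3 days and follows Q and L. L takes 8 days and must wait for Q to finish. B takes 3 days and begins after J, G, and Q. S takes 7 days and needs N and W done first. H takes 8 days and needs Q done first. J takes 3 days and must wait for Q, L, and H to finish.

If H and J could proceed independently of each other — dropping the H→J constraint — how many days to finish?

Original critical path: Q→H→J→B→N→S = 7+8+3+3+8+7 = 36 ⇒ 36 days.
Dropping H→J doesn't change J's earliest start (15); another predecessor still binds.
After: Q→L→J→B→N→S = 7+8+3+3+8+7 = 36 → 36 days.

36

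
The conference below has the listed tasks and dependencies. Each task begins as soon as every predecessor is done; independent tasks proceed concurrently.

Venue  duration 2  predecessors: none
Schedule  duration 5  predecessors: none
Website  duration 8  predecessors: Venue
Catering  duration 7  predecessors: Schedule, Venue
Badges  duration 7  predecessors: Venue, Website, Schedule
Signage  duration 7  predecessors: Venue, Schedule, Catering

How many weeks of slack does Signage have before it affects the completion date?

0

Critical path: Schedule→Catering→Signage = 5+7+7 = 19, so the finish is 19 weeks.
Longest path through Signage: 19 weeks (earliest finish 19, latest finish 19).
Slack of Signage = 12 − 12 = 0 weeks.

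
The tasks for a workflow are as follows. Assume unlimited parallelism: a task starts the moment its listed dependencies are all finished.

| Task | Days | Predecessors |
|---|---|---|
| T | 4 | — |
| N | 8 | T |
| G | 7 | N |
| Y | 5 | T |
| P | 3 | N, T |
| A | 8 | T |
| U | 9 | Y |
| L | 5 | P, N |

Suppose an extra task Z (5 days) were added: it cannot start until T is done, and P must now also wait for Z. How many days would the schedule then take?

Originally the schedule takes 20 days.
With Z inserted, P now waits for max(N, T, Z).
New critical path: T→N→P→L = 4+8+3+5 = 20 ⇒ 20 days.

20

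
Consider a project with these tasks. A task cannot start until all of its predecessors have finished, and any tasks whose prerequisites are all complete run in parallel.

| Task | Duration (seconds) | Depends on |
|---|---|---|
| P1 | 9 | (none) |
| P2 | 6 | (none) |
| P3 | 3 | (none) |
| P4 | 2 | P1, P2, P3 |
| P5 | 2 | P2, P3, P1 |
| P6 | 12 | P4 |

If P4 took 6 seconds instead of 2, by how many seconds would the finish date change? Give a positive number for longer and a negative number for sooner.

4

Actual critical path: P1→P4→P6 = 9+2+12 = 23 ⇒ 23 seconds.
P4 lies on that path, so at 6 seconds the path becomes 27 seconds.
No other chain overtakes it, so the finish is 27 seconds.
Change in finish: 27 − 23 = +4 seconds.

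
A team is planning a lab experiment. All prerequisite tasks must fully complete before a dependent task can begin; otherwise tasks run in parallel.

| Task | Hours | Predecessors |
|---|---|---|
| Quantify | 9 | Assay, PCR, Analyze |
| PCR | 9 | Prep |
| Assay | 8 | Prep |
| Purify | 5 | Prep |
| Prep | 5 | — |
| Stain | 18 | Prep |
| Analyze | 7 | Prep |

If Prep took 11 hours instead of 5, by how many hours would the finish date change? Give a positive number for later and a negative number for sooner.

6

The binding path is Prep→PCR→Quantify = 5+9+9 = 23; finish at 23 hours.
Prep is on the critical path; changing it to 11 makes that path 29 hours.
That remains the longest chain; total 29 hours.
Change in finish: 29 − 23 = +6 hours.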